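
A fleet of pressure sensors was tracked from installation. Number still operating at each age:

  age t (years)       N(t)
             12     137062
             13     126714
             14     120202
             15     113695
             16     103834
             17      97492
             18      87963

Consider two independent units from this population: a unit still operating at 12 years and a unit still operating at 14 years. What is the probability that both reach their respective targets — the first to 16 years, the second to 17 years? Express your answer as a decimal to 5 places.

0.61444

p₁ = N(16)/N(12) = 103834/137062 = 0.757570; p₂ = N(17)/N(14) = 97492/120202 = 0.811068.
P(both) = p₁ × p₂ = 0.757570 × 0.811068 = 0.614441.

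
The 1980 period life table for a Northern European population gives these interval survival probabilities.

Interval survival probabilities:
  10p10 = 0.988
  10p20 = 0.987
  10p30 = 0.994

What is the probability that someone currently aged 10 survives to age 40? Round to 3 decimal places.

Chaining the interval survival probabilities: 0.988 × 0.987 × 0.994.
= 0.969305.

0.969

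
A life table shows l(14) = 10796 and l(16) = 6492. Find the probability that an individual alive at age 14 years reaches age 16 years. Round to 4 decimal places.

The conditional survival probability is l(16)/l(14) = 6492/10796 = 0.601334.

0.6013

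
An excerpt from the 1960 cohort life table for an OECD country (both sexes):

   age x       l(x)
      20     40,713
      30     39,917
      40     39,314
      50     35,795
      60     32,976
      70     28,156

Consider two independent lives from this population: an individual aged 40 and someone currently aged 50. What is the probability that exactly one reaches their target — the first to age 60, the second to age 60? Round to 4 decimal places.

0.2146

p₁ = l(60)/l(40) = 32,976/39,314 = 0.838785; p₂ = l(60)/l(50) = 32,976/35,795 = 0.921246.
P(exactly one) = p₁(1−p₂) + (1−p₁)p₂ = 0.066058 + 0.148519 = 0.214576.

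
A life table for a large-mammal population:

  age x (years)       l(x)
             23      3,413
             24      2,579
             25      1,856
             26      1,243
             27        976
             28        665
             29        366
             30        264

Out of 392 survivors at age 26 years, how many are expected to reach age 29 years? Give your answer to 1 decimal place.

115.4

The relevant probability is 366/1,243 = 0.294449.
Expected number = 392 × 0.294449 = 115.4.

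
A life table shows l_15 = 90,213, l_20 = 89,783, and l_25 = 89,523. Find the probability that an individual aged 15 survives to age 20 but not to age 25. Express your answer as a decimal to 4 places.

We want 5|5q15 = (l_20 − l_25)/l_15.
This is the probability of reaching 20 but not 25, conditional on being alive at 15: (l_20 − l_25) / l_15.
= (89,783 − 89,523) / 90,213 = 260 / 90,213 = 0.002882.

0.0029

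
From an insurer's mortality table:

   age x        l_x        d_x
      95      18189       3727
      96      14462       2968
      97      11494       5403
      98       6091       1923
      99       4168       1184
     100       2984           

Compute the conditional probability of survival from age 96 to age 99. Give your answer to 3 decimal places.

The conditional survival probability is l_99/l_96 = 4168/14462 = 0.288204.

0.288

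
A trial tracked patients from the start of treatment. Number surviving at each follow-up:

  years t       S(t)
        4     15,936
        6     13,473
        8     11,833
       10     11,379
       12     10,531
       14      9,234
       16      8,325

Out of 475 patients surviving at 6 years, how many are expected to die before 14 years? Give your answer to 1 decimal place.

The relevant probability is 1 − 9,234/13,473 = 0.314629.
Expected number = 475 × 0.314629 = 149.4.

149.4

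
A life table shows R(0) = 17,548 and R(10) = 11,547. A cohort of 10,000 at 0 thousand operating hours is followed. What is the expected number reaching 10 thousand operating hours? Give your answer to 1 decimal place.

The relevant probability is 11,547/17,548 = 0.658024.
Expected number = 10,000 × 0.658024 = 6580.2.

6580.2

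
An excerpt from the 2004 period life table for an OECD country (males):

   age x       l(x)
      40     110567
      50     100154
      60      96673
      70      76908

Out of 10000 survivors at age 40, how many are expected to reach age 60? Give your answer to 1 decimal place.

The relevant probability is 96673/110567 = 0.874339.
Expected number = 10000 × 0.874339 = 8743.4.

8743.4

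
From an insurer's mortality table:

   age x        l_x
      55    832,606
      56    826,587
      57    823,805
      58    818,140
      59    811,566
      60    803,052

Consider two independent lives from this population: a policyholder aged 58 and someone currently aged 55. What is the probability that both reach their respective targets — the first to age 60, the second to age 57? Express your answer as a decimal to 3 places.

0.971

p₁ = l_60/l_58 = 803,052/818,140 = 0.981558; p₂ = l_57/l_55 = 823,805/832,606 = 0.989430.
P(both) = p₁ × p₂ = 0.981558 × 0.989430 = 0.971183.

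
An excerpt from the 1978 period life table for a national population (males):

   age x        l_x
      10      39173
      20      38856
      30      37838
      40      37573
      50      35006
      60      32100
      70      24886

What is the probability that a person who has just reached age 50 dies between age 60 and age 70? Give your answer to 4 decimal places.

0.2061

We want 10|10q50 = (l_60 − l_70)/l_50.
This is the probability of reaching 60 but not 70, conditional on being alive at 50: (l_60 − l_70) / l_50.
= (32100 − 24886) / 35006 = 7214 / 35006 = 0.206079.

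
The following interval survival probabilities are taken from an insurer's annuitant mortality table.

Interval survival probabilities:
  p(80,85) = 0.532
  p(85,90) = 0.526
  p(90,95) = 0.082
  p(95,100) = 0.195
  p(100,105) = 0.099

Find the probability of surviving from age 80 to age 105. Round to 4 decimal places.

The overall survival probability is 0.532 × 0.526 × 0.082 × 0.195 × 0.099.
= 0.000443.

0.0004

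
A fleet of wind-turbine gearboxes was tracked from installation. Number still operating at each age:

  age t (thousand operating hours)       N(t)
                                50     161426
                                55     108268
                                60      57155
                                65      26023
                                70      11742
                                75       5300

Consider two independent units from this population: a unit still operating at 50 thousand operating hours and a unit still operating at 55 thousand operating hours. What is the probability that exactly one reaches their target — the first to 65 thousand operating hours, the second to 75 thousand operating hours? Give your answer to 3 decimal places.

0.194

p₁ = N(65)/N(50) = 26023/161426 = 0.161207; p₂ = N(75)/N(55) = 5300/108268 = 0.048953.
P(exactly one) = p₁(1−p₂) + (1−p₁)p₂ = 0.153315 + 0.041061 = 0.194377.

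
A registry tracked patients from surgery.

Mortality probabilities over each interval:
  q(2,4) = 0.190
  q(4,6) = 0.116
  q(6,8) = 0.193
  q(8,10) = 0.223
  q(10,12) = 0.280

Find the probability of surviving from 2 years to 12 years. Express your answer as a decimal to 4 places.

0.3233

Survival from 2 to 12 is the product of surviving each interval: (1 − 0.190) × (1 − 0.116) × (1 − 0.193) × (1 − 0.223) × (1 − 0.280).
= 0.810 × 0.884 × 0.807 × 0.777 × 0.720 = 0.323269.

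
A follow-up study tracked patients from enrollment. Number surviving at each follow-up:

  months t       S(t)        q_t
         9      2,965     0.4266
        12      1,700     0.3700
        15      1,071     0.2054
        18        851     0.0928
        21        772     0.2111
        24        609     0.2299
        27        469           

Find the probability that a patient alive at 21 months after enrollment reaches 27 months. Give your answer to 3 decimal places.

0.608

The conditional survival probability is S(27)/S(21) = 469/772 = 0.607513.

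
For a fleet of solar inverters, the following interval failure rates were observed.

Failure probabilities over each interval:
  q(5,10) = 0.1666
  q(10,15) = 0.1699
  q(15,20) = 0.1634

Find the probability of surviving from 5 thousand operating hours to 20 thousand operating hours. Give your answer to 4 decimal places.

P(survive 5→20) = (1 − 0.1666) × (1 − 0.1699) × (1 − 0.1634).
= 0.8334 × 0.8301 × 0.8366 = 0.578764.

0.5788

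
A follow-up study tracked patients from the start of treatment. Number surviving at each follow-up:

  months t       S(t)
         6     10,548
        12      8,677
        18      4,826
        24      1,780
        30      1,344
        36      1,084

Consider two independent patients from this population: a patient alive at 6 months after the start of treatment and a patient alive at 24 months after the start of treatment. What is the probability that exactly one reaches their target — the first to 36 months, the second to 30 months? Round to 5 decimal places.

0.70263

p₁ = S(36)/S(6) = 1,084/10,548 = 0.102768; p₂ = S(30)/S(24) = 1,344/1,780 = 0.755056.
P(exactly one) = p₁(1−p₂) + (1−p₁)p₂ = 0.025172 + 0.677460 = 0.702633.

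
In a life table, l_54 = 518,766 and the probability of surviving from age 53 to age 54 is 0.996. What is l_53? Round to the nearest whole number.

520849

l_53 = l_54 / p = 518,766 / 0.996 = 520849.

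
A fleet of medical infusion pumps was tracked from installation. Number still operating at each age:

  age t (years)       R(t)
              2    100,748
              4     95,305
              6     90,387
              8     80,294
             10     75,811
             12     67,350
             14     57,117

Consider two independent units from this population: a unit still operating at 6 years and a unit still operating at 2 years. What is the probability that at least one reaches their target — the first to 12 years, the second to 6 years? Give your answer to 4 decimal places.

p₁ = R(12)/R(6) = 67,350/90,387 = 0.745129; p₂ = R(6)/R(2) = 90,387/100,748 = 0.897159.
P(at least one) = 1 − (1−p₁)(1−p₂) = 1 − 0.254871 × 0.102841 = 0.973789.

0.9738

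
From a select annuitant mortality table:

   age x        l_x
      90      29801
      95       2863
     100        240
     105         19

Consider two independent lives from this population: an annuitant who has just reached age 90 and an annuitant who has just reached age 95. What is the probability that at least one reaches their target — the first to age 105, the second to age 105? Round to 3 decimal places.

p₁ = l_105/l_90 = 19/29801 = 0.000638; p₂ = l_105/l_95 = 19/2863 = 0.006636.
P(at least one) = 1 − (1−p₁)(1−p₂) = 1 − 0.999362 × 0.993364 = 0.007270.

0.007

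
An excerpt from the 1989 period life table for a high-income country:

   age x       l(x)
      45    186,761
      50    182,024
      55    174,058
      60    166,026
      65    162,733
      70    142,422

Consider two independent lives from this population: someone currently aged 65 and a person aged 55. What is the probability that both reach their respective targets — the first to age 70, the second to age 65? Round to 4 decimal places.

0.8182

p₁ = l(70)/l(65) = 142,422/162,733 = 0.875188; p₂ = l(65)/l(55) = 162,733/174,058 = 0.934935.
P(both) = p₁ × p₂ = 0.875188 × 0.934935 = 0.818244.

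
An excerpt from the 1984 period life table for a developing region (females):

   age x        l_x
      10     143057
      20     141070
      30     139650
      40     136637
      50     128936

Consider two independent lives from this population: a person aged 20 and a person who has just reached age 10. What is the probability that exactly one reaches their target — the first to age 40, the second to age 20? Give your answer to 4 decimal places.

0.0444

p₁ = l_40/l_20 = 136637/141070 = 0.968576; p₂ = l_20/l_10 = 141070/143057 = 0.986110.
P(exactly one) = p₁(1−p₂) + (1−p₁)p₂ = 0.013454 + 0.030988 = 0.044441.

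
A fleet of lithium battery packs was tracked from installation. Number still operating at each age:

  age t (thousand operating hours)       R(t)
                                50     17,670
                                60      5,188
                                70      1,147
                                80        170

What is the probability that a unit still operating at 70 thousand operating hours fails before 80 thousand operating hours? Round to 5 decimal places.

0.85179

P(fail before 80 | operational at 70) = 1 − R(80)/R(70) = 1 − 170/1,147 = (977)/1,147 = 0.851787.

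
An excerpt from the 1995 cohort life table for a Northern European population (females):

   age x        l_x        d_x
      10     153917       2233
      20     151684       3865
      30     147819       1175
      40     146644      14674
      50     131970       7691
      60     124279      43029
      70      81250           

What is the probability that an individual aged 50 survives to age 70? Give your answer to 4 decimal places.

0.6157

The conditional survival probability is l_70/l_50 = 81250/131970 = 0.615670.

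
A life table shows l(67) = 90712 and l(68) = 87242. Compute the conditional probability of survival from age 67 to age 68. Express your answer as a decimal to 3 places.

0.962

The conditional survival probability is l(68)/l(67) = 87242/90712 = 0.961747.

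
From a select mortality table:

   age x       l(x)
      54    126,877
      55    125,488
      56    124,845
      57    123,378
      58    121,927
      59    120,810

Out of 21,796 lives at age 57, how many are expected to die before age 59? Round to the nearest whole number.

454

The relevant probability is 1 − 120,810/123,378 = 0.020814.
Expected number = 21,796 × 0.020814 = 454.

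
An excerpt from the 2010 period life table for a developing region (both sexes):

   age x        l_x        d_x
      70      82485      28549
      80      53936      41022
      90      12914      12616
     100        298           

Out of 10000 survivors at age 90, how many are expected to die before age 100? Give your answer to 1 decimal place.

9769.2

The relevant probability is 1 − 298/12914 = 0.976924.
Expected number = 10000 × 0.976924 = 9769.2.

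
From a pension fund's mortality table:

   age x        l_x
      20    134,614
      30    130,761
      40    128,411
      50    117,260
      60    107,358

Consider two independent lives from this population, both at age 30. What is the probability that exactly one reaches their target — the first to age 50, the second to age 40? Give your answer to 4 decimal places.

0.1175

p₁ = l_50/l_30 = 117,260/130,761 = 0.896751; p₂ = l_40/l_30 = 128,411/130,761 = 0.982028.
P(exactly one) = p₁(1−p₂) + (1−p₁)p₂ = 0.016116 + 0.101393 = 0.117510.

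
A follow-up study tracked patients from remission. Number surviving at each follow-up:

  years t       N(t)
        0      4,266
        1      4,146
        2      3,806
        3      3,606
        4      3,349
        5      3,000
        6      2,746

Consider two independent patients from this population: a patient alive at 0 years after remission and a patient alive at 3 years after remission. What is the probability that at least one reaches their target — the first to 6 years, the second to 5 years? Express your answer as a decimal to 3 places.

0.940

p₁ = N(6)/N(0) = 2,746/4,266 = 0.643694; p₂ = N(5)/N(3) = 3,000/3,606 = 0.831947.
P(at least one) = 1 − (1−p₁)(1−p₂) = 1 − 0.356306 × 0.168053 = 0.940122.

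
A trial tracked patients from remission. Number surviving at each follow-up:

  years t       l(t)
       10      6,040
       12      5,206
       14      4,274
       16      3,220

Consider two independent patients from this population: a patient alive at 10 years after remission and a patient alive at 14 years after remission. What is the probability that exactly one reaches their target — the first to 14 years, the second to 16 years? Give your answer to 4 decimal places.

p₁ = l(14)/l(10) = 4,274/6,040 = 0.707616; p₂ = l(16)/l(14) = 3,220/4,274 = 0.753393.
P(exactly one) = p₁(1−p₂) + (1−p₁)p₂ = 0.174503 + 0.220280 = 0.394783.

0.3948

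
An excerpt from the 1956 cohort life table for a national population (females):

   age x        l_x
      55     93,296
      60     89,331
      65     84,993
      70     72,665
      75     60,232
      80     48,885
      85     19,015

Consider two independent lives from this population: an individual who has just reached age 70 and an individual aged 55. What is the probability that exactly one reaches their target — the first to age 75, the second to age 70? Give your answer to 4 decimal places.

0.3166

p₁ = l_75/l_70 = 60,232/72,665 = 0.828900; p₂ = l_70/l_55 = 72,665/93,296 = 0.778865.
P(exactly one) = p₁(1−p₂) + (1−p₁)p₂ = 0.183299 + 0.133264 = 0.316563.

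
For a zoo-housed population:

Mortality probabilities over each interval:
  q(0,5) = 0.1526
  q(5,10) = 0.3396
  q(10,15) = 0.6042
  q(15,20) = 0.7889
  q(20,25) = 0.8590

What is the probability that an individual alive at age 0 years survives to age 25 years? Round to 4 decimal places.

Survival from 0 to 25 is the product of surviving each interval: (1 − 0.1526) × (1 − 0.3396) × (1 − 0.6042) × (1 − 0.7889) × (1 − 0.8590).
= 0.8474 × 0.6604 × 0.3958 × 0.2111 × 0.1410 = 0.006593.

0.0066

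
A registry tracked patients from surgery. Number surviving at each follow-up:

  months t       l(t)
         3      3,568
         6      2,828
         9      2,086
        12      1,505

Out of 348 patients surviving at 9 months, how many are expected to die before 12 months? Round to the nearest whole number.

The relevant probability is 1 − 1,505/2,086 = 0.278523.
Expected number = 348 × 0.278523 = 97.

97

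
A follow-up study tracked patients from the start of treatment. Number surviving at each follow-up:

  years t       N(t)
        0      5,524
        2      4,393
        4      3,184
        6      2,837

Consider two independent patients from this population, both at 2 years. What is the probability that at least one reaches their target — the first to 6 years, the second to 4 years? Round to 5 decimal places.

p₁ = N(6)/N(2) = 2,837/4,393 = 0.645800; p₂ = N(4)/N(2) = 3,184/4,393 = 0.724789.
P(at least one) = 1 − (1−p₁)(1−p₂) = 1 − 0.354200 × 0.275211 = 0.902520.

0.90252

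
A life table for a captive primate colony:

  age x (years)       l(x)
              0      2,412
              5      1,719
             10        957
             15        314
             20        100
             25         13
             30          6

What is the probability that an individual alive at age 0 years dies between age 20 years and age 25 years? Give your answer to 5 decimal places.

0.03607

This is the probability of reaching 20 but not 25, conditional on being alive at 0: (l(20) − l(25)) / l(0).
= (100 − 13) / 2,412 = 87 / 2,412 = 0.036070.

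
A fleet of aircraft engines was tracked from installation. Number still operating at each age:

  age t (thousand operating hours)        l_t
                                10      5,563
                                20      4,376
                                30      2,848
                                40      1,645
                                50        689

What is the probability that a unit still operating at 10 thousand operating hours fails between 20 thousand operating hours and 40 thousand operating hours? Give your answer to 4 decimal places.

0.4909

This is the probability of reaching 20 but not 40, conditional on being operational at 10: (l_20 − l_40) / l_10.
= (4,376 − 1,645) / 5,563 = 2,731 / 5,563 = 0.490922.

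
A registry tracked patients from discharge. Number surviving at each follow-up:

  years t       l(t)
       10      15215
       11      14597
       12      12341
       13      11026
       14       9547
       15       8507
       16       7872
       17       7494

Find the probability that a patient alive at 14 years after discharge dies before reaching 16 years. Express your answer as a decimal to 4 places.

P(die before 16 | alive at 14) = 1 − l(16)/l(14) = 1 − 7872/9547 = (1675)/9547 = 0.175448.

0.1754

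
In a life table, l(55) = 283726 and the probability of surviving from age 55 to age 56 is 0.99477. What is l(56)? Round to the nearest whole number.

l(56) = l(55) × p = 283726 × 0.99477 = 282242.

282242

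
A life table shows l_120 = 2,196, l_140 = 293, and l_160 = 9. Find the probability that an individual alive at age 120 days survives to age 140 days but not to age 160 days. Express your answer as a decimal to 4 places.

This is the probability of reaching 140 but not 160, conditional on being alive at 120: (l_140 − l_160) / l_120.
= (293 − 9) / 2,196 = 284 / 2,196 = 0.129326.

0.1293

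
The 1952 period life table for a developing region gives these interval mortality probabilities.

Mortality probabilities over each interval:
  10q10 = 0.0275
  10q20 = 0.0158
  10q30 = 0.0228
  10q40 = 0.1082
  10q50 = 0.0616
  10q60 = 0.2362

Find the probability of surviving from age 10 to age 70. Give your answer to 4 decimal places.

0.5978

Survival from 10 to 70 is the product of surviving each interval: (1 − 0.0275) × (1 − 0.0158) × (1 − 0.0228) × (1 − 0.1082) × (1 − 0.0616) × (1 − 0.2362).
= 0.9725 × 0.9842 × 0.9772 × 0.8918 × 0.9384 × 0.7638 = 0.597849.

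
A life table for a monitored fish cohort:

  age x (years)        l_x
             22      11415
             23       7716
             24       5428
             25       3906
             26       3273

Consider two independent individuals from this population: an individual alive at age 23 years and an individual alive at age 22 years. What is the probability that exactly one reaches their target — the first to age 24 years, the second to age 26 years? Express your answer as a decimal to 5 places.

0.58679

p₁ = l_24/l_23 = 5428/7716 = 0.703473; p₂ = l_26/l_22 = 3273/11415 = 0.286728.
P(exactly one) = p₁(1−p₂) + (1−p₁)p₂ = 0.501768 + 0.085023 = 0.586790.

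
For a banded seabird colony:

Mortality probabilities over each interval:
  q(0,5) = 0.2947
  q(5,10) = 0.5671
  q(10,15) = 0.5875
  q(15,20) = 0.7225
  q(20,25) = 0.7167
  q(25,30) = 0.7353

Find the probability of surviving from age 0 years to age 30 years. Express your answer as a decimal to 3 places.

Chaining the interval survival probabilities: (1 − 0.2947) × (1 − 0.5671) × (1 − 0.5875) × (1 − 0.7225) × (1 − 0.7167) × (1 − 0.7353).
= 0.7053 × 0.4329 × 0.4125 × 0.2775 × 0.2833 × 0.2647 = 0.002621.

0.003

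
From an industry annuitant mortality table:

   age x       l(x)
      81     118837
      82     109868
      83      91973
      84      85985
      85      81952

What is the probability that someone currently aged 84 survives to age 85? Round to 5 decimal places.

The conditional survival probability is l(85)/l(84) = 81952/85985 = 0.953096.

0.95310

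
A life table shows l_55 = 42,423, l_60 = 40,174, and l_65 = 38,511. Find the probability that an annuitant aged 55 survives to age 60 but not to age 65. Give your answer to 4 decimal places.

We want 5|5q55 = (l_60 − l_65)/l_55.
This is the probability of reaching 60 but not 65, conditional on being alive at 55: (l_60 − l_65) / l_55.
= (40,174 − 38,511) / 42,423 = 1,663 / 42,423 = 0.039200.

0.0392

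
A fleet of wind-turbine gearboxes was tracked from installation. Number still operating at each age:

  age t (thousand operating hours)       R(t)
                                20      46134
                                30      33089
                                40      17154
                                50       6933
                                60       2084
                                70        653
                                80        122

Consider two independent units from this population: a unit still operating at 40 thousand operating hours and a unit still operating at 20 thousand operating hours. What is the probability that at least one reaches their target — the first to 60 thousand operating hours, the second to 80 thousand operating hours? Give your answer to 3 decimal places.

0.124

p₁ = R(60)/R(40) = 2084/17154 = 0.121488; p₂ = R(80)/R(20) = 122/46134 = 0.002644.
P(at least one) = 1 − (1−p₁)(1−p₂) = 1 − 0.878512 × 0.997356 = 0.123811.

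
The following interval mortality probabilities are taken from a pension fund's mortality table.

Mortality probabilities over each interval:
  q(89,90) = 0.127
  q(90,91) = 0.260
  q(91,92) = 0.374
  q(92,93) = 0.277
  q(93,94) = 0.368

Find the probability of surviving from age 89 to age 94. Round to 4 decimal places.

0.1848

Chaining the interval survival probabilities: (1 − 0.127) × (1 − 0.260) × (1 − 0.374) × (1 − 0.277) × (1 − 0.368).
= 0.873 × 0.740 × 0.626 × 0.723 × 0.632 = 0.184789.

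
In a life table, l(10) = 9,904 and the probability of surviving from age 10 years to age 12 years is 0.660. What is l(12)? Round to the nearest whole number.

l(12) = l(10) × p = 9,904 × 0.660 = 6537.

6537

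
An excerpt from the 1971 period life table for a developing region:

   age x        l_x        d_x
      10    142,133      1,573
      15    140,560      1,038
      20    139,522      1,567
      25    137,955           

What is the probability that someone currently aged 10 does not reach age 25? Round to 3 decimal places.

P(die before 25 | alive at 10) = 1 − l_25/l_10 = 1 − 137,955/142,133 = (4,178)/142,133 = 0.029395.

0.029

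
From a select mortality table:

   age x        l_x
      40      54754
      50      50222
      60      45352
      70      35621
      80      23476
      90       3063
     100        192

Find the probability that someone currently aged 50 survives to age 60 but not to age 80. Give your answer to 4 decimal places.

We want 10|20q50 = (l_60 − l_80)/l_50.
This is the probability of reaching 60 but not 80, conditional on being alive at 50: (l_60 − l_80) / l_50.
= (45352 − 23476) / 50222 = 21876 / 50222 = 0.435586.

0.4356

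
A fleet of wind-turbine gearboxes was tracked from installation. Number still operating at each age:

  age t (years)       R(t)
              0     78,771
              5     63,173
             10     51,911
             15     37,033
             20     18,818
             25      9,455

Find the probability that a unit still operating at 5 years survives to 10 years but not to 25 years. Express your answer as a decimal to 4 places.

0.6721

This is the probability of reaching 10 but not 25, conditional on being operational at 5: (R(10) − R(25)) / R(5).
= (51,911 − 9,455) / 63,173 = 42,456 / 63,173 = 0.672059.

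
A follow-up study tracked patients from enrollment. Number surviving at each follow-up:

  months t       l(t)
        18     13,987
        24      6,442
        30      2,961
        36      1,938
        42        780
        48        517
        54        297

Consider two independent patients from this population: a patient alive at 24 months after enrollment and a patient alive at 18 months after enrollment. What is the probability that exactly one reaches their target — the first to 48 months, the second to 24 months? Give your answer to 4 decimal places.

0.4669

p₁ = l(48)/l(24) = 517/6,442 = 0.080255; p₂ = l(24)/l(18) = 6,442/13,987 = 0.460571.
P(exactly one) = p₁(1−p₂) + (1−p₁)p₂ = 0.043292 + 0.423608 = 0.466900.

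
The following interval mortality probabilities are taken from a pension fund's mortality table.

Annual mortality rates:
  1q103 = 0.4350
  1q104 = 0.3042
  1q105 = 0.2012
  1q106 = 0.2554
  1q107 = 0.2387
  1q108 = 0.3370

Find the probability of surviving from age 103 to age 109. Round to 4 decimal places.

0.1180

The overall survival probability is (1 − 0.4350) × (1 − 0.3042) × (1 − 0.2012) × (1 − 0.2554) × (1 − 0.2387) × (1 − 0.3370).
= 0.5650 × 0.6958 × 0.7988 × 0.7446 × 0.7613 × 0.6630 = 0.118022.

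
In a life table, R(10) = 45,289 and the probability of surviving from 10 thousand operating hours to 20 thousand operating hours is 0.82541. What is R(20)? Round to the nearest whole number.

R(20) = R(10) × p = 45,289 × 0.82541 = 37382.

37382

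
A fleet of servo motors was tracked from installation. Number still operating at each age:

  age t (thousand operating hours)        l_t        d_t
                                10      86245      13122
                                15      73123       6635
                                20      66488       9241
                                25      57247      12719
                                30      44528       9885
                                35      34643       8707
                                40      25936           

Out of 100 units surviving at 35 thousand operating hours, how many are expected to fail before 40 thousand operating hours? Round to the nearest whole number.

25

The relevant probability is 1 − 25936/34643 = 0.251335.
Expected number = 100 × 0.251335 = 25.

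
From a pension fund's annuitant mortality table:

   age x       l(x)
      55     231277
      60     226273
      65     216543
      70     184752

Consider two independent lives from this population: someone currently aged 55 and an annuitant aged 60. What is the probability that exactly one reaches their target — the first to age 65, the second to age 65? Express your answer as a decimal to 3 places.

0.101

p₁ = l(65)/l(55) = 216543/231277 = 0.936293; p₂ = l(65)/l(60) = 216543/226273 = 0.956999.
P(exactly one) = p₁(1−p₂) + (1−p₁)p₂ = 0.040262 + 0.060968 = 0.101229.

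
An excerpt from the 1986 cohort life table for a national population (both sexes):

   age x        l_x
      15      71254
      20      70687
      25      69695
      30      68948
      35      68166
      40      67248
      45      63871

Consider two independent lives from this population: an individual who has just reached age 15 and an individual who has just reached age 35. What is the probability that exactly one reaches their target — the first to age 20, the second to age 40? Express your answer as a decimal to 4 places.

0.0212

p₁ = l_20/l_15 = 70687/71254 = 0.992043; p₂ = l_40/l_35 = 67248/68166 = 0.986533.
P(exactly one) = p₁(1−p₂) + (1−p₁)p₂ = 0.013360 + 0.007850 = 0.021210.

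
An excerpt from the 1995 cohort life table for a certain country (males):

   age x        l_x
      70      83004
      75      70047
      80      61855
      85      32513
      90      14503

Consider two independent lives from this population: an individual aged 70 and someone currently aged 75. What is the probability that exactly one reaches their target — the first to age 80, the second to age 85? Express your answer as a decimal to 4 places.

0.5176

p₁ = l_80/l_70 = 61855/83004 = 0.745205; p₂ = l_85/l_75 = 32513/70047 = 0.464160.
P(exactly one) = p₁(1−p₂) + (1−p₁)p₂ = 0.399311 + 0.118266 = 0.517576.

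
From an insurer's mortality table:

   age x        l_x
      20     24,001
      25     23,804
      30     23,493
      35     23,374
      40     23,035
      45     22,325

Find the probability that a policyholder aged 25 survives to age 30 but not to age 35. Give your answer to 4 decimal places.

0.0050

This is the probability of reaching 30 but not 35, conditional on being alive at 25: (l_30 − l_35) / l_25.
= (23,493 − 23,374) / 23,804 = 119 / 23,804 = 0.004999.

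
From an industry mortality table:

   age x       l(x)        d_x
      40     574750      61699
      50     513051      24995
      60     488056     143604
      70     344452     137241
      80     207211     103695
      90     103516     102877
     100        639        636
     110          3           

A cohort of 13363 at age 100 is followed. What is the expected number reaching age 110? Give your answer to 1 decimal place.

The relevant probability is 3/639 = 0.004695.
Expected number = 13363 × 0.004695 = 62.7.

62.7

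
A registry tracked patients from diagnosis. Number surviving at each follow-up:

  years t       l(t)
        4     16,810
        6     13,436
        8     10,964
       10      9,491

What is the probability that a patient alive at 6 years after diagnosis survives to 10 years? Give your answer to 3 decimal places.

The conditional survival probability is l(10)/l(6) = 9,491/13,436 = 0.706386.

0.706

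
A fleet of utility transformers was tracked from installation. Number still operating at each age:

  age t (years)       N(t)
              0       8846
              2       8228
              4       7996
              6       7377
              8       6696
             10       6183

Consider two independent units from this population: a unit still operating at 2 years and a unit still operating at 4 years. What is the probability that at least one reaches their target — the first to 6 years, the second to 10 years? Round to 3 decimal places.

p₁ = N(6)/N(2) = 7377/8228 = 0.896573; p₂ = N(10)/N(4) = 6183/7996 = 0.773262.
P(at least one) = 1 − (1−p₁)(1−p₂) = 1 − 0.103427 × 0.226738 = 0.976549.

0.977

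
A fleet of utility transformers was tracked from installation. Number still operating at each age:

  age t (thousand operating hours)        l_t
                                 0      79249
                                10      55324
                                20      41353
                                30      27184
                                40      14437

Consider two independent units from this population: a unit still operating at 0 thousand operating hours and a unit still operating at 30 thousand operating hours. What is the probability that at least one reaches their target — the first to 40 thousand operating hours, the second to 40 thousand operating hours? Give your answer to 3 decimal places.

p₁ = l_40/l_0 = 14437/79249 = 0.182173; p₂ = l_40/l_30 = 14437/27184 = 0.531084.
P(at least one) = 1 − (1−p₁)(1−p₂) = 1 − 0.817827 × 0.468916 = 0.616508.

0.617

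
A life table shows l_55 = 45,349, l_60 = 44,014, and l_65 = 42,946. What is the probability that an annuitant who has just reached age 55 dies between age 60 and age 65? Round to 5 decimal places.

We want 5|5q55 = (l_60 − l_65)/l_55.
This is the probability of reaching 60 but not 65, conditional on being alive at 55: (l_60 − l_65) / l_55.
= (44,014 − 42,946) / 45,349 = 1,068 / 45,349 = 0.023551.

0.02355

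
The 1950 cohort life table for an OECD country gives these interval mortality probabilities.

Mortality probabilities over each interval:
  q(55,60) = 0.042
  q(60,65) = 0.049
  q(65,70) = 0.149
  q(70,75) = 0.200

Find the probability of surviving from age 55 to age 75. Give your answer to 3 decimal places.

0.620

Survival from 55 to 75 is the product of surviving each interval: (1 − 0.042) × (1 − 0.049) × (1 − 0.149) × (1 − 0.200).
= 0.958 × 0.951 × 0.851 × 0.800 = 0.620248.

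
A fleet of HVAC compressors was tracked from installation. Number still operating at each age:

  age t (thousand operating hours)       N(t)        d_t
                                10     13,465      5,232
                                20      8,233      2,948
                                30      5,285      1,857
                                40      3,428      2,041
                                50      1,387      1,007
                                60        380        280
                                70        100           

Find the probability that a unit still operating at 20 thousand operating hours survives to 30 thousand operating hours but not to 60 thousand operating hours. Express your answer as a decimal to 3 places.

This is the probability of reaching 30 but not 60, conditional on being operational at 20: (N(30) − N(60)) / N(20).
= (5,285 − 380) / 8,233 = 4,905 / 8,233 = 0.595773.

0.596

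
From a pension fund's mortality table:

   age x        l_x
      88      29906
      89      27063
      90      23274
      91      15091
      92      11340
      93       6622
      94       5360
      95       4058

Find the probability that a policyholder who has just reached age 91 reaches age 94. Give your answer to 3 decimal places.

0.355

The conditional survival probability is l_94/l_91 = 5360/15091 = 0.355179.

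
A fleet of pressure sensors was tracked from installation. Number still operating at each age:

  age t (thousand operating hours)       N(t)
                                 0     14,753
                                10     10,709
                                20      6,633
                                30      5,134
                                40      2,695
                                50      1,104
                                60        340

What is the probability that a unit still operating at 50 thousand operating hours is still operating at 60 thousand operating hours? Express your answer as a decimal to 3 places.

The conditional survival probability is N(60)/N(50) = 340/1,104 = 0.307971.

0.308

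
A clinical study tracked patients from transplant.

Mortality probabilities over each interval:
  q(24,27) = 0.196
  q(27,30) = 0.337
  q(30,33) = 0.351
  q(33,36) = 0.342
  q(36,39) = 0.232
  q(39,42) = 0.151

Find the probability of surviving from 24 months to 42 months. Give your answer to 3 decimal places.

The overall survival probability is (1 − 0.196) × (1 − 0.337) × (1 − 0.351) × (1 − 0.342) × (1 − 0.232) × (1 − 0.151).
= 0.804 × 0.663 × 0.649 × 0.658 × 0.768 × 0.849 = 0.148426.

0.148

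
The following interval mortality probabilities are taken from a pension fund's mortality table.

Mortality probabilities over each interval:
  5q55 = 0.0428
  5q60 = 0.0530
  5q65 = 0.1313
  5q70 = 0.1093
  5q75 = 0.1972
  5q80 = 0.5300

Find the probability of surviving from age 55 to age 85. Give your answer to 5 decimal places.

0.26464

Survival from 55 to 85 is the product of surviving each interval: (1 − 0.0428) × (1 − 0.0530) × (1 − 0.1313) × (1 − 0.1093) × (1 − 0.1972) × (1 − 0.5300).
= 0.9572 × 0.9470 × 0.8687 × 0.8907 × 0.8028 × 0.4700 = 0.264642.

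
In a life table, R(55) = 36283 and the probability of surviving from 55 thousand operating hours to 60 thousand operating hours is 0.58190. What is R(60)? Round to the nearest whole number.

R(60) = R(55) × p = 36283 × 0.58190 = 21113.

21113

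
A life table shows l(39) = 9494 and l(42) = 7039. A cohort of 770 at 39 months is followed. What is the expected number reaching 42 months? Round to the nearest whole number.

The relevant probability is 7039/9494 = 0.741416.
Expected number = 770 × 0.741416 = 571.

571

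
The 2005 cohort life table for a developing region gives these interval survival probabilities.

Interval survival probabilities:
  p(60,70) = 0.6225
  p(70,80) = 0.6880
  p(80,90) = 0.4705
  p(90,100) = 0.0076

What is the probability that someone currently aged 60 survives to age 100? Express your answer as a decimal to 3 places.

0.002

P(survive 60→100) = 0.6225 × 0.6880 × 0.4705 × 0.0076.
= 0.001531.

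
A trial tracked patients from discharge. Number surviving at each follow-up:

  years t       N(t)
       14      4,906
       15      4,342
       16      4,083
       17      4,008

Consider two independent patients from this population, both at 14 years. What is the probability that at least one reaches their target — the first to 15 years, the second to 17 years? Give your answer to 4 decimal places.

p₁ = N(15)/N(14) = 4,342/4,906 = 0.885039; p₂ = N(17)/N(14) = 4,008/4,906 = 0.816959.
P(at least one) = 1 − (1−p₁)(1−p₂) = 1 − 0.114961 × 0.183041 = 0.978957.

0.9790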